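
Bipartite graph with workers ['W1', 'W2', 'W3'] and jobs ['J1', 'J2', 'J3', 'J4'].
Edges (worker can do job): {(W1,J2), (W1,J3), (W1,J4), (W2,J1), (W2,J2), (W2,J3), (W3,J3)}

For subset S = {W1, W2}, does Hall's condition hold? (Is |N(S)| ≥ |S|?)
Yes: |N(S)| = 4, |S| = 2

Subset S = {W1, W2}
Neighbors N(S) = {J1, J2, J3, J4}

|N(S)| = 4, |S| = 2
Hall's condition: |N(S)| ≥ |S| is satisfied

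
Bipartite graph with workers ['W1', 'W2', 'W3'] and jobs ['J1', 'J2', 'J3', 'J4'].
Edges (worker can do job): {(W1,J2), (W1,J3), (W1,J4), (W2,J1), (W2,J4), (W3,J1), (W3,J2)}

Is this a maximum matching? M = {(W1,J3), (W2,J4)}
No, size 2 is not maximum

Proposed matching has size 2.
Maximum matching size for this graph: 3.

This is NOT maximum - can be improved to size 3.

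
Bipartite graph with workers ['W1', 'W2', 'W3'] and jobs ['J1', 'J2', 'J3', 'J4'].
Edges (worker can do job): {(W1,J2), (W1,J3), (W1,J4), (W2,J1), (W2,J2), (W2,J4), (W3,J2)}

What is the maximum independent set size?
Maximum independent set = 4

By König's theorem:
- Min vertex cover = Max matching = 3
- Max independent set = Total vertices - Min vertex cover
- Max independent set = 7 - 3 = 4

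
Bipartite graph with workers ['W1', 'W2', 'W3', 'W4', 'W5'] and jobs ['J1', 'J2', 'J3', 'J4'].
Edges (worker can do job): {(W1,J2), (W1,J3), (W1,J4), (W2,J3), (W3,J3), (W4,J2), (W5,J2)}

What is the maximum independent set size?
Maximum independent set = 6

By König's theorem:
- Min vertex cover = Max matching = 3
- Max independent set = Total vertices - Min vertex cover
- Max independent set = 9 - 3 = 6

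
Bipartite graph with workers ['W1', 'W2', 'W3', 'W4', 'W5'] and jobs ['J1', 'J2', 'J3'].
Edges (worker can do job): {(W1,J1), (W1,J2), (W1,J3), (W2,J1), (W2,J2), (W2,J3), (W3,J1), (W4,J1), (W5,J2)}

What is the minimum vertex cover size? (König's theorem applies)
Minimum vertex cover size = 3

By König's theorem: in bipartite graphs,
min vertex cover = max matching = 3

Maximum matching has size 3, so minimum vertex cover also has size 3.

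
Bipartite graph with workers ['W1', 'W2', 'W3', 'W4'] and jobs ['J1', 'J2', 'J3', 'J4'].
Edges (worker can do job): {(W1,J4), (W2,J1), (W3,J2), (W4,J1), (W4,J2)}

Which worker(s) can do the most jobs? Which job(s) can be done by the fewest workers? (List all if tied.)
Most versatile: W4 (2 jobs); Least covered: J3 (0 workers)

Worker degrees (jobs they can do): W1:1, W2:1, W3:1, W4:2
Job degrees (workers who can do it): J1:2, J2:2, J3:0, J4:1

Maximum worker degree is 2, achieved by: W4
Minimum job degree is 0, achieved by: J3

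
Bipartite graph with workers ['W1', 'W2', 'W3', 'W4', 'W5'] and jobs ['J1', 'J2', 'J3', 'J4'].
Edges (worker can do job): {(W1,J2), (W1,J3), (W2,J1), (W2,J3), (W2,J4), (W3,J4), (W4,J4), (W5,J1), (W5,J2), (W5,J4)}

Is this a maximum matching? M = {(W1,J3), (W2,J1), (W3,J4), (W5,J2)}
Yes, size 4 is maximum

Proposed matching has size 4.
Maximum matching size for this graph: 4.

This is a maximum matching.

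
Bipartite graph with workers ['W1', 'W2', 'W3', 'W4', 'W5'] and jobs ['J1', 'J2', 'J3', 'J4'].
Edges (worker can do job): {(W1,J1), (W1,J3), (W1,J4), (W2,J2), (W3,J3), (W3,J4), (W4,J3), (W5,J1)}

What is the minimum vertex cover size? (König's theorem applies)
Minimum vertex cover size = 4

By König's theorem: in bipartite graphs,
min vertex cover = max matching = 4

Maximum matching has size 4, so minimum vertex cover also has size 4.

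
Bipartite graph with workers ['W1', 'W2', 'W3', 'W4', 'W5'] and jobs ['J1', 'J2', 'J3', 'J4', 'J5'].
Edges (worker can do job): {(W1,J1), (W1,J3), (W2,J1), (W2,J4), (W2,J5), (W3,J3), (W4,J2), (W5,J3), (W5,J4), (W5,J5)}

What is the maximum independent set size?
Maximum independent set = 5

By König's theorem:
- Min vertex cover = Max matching = 5
- Max independent set = Total vertices - Min vertex cover
- Max independent set = 10 - 5 = 5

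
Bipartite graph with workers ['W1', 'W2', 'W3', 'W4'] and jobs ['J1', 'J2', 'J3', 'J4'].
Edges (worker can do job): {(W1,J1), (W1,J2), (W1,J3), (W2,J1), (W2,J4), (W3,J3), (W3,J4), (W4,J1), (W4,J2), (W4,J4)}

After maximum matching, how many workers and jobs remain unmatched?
Unmatched: 0 workers, 0 jobs

Maximum matching size: 4
Workers: 4 total, 4 matched, 0 unmatched
Jobs: 4 total, 4 matched, 0 unmatched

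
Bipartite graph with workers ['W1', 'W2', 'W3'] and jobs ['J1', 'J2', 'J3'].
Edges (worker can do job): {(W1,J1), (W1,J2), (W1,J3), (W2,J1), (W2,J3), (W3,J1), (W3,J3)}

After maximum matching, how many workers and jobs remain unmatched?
Unmatched: 0 workers, 0 jobs

Maximum matching size: 3
Workers: 3 total, 3 matched, 0 unmatched
Jobs: 3 total, 3 matched, 0 unmatched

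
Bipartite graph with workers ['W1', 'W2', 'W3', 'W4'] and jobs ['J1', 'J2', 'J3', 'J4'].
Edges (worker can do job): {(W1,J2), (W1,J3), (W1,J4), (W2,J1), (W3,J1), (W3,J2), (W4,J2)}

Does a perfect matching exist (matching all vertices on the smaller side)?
No, maximum matching has size 3 < 4

Maximum matching has size 3, need 4 for perfect matching.
Unmatched workers: ['W2']
Unmatched jobs: ['J3']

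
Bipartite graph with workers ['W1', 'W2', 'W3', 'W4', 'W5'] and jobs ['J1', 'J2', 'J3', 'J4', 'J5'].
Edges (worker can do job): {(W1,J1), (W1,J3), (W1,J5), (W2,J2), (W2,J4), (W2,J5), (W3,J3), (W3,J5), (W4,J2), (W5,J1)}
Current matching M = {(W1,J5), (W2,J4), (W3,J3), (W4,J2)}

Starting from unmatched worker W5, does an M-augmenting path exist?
Yes: W5 → J1

An M-augmenting path alternates non-matching / matching edges, starting and ending at unmatched vertices.
Path: W5 → J1
(J1 is unmatched in M, so the path is augmenting.)
Flipping edges along this path would increase |M| from 4 to 5.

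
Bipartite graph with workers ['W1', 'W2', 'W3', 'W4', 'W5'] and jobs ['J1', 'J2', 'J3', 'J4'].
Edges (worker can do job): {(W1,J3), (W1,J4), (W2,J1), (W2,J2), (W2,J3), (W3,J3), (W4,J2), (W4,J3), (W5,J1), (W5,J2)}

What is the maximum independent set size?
Maximum independent set = 5

By König's theorem:
- Min vertex cover = Max matching = 4
- Max independent set = Total vertices - Min vertex cover
- Max independent set = 9 - 4 = 5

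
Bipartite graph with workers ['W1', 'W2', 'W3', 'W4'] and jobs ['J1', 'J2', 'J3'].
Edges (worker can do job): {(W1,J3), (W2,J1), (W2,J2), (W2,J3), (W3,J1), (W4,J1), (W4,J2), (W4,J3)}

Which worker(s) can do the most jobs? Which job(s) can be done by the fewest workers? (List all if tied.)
Most versatile: W2, W4 (3 jobs); Least covered: J2 (2 workers)

Worker degrees (jobs they can do): W1:1, W2:3, W3:1, W4:3
Job degrees (workers who can do it): J1:3, J2:2, J3:3

Maximum worker degree is 3, achieved by: W2, W4
Minimum job degree is 2, achieved by: J2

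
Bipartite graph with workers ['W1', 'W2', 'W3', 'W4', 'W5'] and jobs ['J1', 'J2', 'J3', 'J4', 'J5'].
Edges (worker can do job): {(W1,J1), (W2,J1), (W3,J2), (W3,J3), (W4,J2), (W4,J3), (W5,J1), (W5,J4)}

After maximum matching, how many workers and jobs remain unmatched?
Unmatched: 1 workers, 1 jobs

Maximum matching size: 4
Workers: 5 total, 4 matched, 1 unmatched
Jobs: 5 total, 4 matched, 1 unmatched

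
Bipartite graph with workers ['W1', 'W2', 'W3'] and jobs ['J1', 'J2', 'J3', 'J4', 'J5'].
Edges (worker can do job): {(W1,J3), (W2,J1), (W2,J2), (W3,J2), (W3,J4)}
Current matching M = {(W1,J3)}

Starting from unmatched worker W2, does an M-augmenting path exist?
Yes: W2 → J1

An M-augmenting path alternates non-matching / matching edges, starting and ending at unmatched vertices.
Path: W2 → J1
(J1 is unmatched in M, so the path is augmenting.)
Flipping edges along this path would increase |M| from 1 to 2.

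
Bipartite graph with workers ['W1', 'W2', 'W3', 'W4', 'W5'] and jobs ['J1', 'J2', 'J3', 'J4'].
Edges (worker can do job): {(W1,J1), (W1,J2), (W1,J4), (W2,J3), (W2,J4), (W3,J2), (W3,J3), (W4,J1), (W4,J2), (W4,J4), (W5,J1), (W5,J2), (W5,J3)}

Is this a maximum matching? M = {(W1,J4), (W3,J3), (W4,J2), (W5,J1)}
Yes, size 4 is maximum

Proposed matching has size 4.
Maximum matching size for this graph: 4.

This is a maximum matching.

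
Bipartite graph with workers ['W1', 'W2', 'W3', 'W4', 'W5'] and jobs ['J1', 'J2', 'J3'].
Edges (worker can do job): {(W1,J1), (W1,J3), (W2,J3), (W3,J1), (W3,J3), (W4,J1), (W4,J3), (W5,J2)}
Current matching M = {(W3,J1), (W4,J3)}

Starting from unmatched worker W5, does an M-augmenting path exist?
Yes: W5 → J2

An M-augmenting path alternates non-matching / matching edges, starting and ending at unmatched vertices.
Path: W5 → J2
(J2 is unmatched in M, so the path is augmenting.)
Flipping edges along this path would increase |M| from 2 to 3.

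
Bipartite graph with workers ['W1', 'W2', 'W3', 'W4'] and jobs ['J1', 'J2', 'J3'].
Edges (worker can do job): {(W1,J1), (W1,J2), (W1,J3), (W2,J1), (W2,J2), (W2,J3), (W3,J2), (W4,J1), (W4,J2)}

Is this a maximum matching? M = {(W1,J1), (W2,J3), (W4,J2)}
Yes, size 3 is maximum

Proposed matching has size 3.
Maximum matching size for this graph: 3.

This is a maximum matching.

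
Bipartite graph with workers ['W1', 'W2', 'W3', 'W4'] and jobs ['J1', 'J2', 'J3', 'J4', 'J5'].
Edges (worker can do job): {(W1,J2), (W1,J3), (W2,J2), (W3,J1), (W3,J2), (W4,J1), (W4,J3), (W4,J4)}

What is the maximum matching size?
Maximum matching size = 4

Maximum matching: {(W1,J3), (W2,J2), (W3,J1), (W4,J4)}
Size: 4

This assigns 4 workers to 4 distinct jobs.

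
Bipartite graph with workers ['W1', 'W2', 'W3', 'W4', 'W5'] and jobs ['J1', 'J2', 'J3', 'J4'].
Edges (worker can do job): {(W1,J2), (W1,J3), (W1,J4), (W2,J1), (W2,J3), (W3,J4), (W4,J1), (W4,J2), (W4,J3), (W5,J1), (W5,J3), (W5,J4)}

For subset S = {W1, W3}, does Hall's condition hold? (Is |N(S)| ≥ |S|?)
Yes: |N(S)| = 3, |S| = 2

Subset S = {W1, W3}
Neighbors N(S) = {J2, J3, J4}

|N(S)| = 3, |S| = 2
Hall's condition: |N(S)| ≥ |S| is satisfied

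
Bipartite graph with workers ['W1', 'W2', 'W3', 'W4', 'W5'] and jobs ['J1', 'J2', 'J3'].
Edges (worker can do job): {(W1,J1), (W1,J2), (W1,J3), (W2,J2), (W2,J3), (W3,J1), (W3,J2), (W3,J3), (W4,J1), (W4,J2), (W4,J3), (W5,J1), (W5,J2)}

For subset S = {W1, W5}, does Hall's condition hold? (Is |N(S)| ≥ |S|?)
Yes: |N(S)| = 3, |S| = 2

Subset S = {W1, W5}
Neighbors N(S) = {J1, J2, J3}

|N(S)| = 3, |S| = 2
Hall's condition: |N(S)| ≥ |S| is satisfied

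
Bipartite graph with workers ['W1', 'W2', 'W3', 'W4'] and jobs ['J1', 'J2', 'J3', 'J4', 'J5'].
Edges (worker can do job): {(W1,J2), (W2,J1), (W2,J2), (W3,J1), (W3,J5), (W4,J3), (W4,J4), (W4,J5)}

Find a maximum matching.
Matching: {(W1,J2), (W2,J1), (W3,J5), (W4,J3)}

Maximum matching (size 4):
  W1 → J2
  W2 → J1
  W3 → J5
  W4 → J3

Each worker is assigned to at most one job, and each job to at most one worker.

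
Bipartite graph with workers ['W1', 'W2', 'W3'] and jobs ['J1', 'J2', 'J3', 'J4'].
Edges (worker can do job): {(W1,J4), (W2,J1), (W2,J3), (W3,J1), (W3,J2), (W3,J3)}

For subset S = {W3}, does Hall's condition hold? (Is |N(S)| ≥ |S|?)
Yes: |N(S)| = 3, |S| = 1

Subset S = {W3}
Neighbors N(S) = {J1, J2, J3}

|N(S)| = 3, |S| = 1
Hall's condition: |N(S)| ≥ |S| is satisfied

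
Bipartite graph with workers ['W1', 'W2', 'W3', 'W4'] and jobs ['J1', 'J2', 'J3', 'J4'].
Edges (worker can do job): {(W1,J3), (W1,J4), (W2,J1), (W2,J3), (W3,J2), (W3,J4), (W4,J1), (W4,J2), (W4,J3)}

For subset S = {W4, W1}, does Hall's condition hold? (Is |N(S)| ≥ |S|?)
Yes: |N(S)| = 4, |S| = 2

Subset S = {W4, W1}
Neighbors N(S) = {J1, J2, J3, J4}

|N(S)| = 4, |S| = 2
Hall's condition: |N(S)| ≥ |S| is satisfied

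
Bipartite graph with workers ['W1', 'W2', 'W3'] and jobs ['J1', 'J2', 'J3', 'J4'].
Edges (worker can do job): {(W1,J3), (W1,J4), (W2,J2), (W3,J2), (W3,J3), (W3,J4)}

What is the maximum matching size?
Maximum matching size = 3

Maximum matching: {(W1,J3), (W2,J2), (W3,J4)}
Size: 3

This assigns 3 workers to 3 distinct jobs.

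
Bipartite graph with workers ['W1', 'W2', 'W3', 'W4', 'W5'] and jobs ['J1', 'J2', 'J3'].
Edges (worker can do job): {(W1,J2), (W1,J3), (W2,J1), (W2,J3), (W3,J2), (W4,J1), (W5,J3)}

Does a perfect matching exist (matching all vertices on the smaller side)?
Yes, perfect matching exists (size 3)

Perfect matching: {(W3,J2), (W4,J1), (W5,J3)}
All 3 vertices on the smaller side are matched.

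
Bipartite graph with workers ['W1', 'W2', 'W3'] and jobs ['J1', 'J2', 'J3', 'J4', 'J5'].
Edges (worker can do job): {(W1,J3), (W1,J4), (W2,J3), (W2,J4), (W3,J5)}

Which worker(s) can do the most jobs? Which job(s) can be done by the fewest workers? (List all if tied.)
Most versatile: W1, W2 (2 jobs); Least covered: J1, J2 (0 workers)

Worker degrees (jobs they can do): W1:2, W2:2, W3:1
Job degrees (workers who can do it): J1:0, J2:0, J3:2, J4:2, J5:1

Maximum worker degree is 2, achieved by: W1, W2
Minimum job degree is 0, achieved by: J1, J2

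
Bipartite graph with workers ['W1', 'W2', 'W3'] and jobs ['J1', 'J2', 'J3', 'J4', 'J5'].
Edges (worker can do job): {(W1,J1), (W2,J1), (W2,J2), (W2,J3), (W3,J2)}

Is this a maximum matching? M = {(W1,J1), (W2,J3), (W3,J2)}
Yes, size 3 is maximum

Proposed matching has size 3.
Maximum matching size for this graph: 3.

This is a maximum matching.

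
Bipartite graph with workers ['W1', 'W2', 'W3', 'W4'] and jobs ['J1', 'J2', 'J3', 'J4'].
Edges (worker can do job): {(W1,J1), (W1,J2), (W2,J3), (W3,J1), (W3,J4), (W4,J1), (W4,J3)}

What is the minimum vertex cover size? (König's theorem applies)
Minimum vertex cover size = 4

By König's theorem: in bipartite graphs,
min vertex cover = max matching = 4

Maximum matching has size 4, so minimum vertex cover also has size 4.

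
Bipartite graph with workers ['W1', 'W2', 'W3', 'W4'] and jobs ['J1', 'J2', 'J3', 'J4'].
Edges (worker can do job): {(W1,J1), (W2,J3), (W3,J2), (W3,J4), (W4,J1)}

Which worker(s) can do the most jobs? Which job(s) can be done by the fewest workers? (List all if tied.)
Most versatile: W3 (2 jobs); Least covered: J2, J3, J4 (1 workers)

Worker degrees (jobs they can do): W1:1, W2:1, W3:2, W4:1
Job degrees (workers who can do it): J1:2, J2:1, J3:1, J4:1

Maximum worker degree is 2, achieved by: W3
Minimum job degree is 1, achieved by: J2, J3, J4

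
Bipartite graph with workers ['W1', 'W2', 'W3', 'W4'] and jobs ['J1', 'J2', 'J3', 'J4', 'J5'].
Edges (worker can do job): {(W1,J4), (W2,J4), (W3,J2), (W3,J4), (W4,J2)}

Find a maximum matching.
Matching: {(W3,J4), (W4,J2)}

Maximum matching (size 2):
  W3 → J4
  W4 → J2

Each worker is assigned to at most one job, and each job to at most one worker.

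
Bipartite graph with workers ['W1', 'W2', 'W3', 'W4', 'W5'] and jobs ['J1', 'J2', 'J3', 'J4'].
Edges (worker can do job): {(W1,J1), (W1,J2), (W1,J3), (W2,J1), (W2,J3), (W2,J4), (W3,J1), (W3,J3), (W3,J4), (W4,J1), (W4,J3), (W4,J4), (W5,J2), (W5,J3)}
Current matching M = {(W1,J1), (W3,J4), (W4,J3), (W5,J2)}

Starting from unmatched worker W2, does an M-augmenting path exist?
No augmenting path from W2

Alternating search from W2 reaches jobs: {J1, J2, J3, J4}.
Every reachable job is already matched in M, and following those matched edges back to workers exposes no further unvisited jobs.
No M-augmenting path from W2 exists.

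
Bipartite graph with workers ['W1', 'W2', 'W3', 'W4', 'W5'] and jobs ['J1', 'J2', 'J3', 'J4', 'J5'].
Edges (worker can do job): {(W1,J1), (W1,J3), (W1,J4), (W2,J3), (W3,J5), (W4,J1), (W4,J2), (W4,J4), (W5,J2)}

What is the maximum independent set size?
Maximum independent set = 5

By König's theorem:
- Min vertex cover = Max matching = 5
- Max independent set = Total vertices - Min vertex cover
- Max independent set = 10 - 5 = 5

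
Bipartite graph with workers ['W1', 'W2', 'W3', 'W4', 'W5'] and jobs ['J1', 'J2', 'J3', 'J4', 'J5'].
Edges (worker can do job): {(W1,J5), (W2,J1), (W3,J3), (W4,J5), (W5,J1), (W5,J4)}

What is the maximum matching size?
Maximum matching size = 4

Maximum matching: {(W2,J1), (W3,J3), (W4,J5), (W5,J4)}
Size: 4

This assigns 4 workers to 4 distinct jobs.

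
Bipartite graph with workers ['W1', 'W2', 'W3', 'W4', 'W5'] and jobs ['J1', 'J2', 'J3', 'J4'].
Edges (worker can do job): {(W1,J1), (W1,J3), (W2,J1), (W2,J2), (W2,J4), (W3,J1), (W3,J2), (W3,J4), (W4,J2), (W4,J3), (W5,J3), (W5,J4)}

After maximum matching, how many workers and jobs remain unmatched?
Unmatched: 1 workers, 0 jobs

Maximum matching size: 4
Workers: 5 total, 4 matched, 1 unmatched
Jobs: 4 total, 4 matched, 0 unmatched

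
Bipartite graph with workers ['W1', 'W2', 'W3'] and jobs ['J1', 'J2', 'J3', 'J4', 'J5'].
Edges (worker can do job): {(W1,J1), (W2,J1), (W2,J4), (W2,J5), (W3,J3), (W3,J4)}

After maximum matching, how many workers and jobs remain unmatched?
Unmatched: 0 workers, 2 jobs

Maximum matching size: 3
Workers: 3 total, 3 matched, 0 unmatched
Jobs: 5 total, 3 matched, 2 unmatched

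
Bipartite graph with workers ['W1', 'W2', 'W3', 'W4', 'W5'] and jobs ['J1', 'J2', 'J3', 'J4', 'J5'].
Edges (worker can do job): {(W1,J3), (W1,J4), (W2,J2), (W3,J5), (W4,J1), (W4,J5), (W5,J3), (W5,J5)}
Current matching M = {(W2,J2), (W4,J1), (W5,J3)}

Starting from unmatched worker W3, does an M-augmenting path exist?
Yes: W3 → J5

An M-augmenting path alternates non-matching / matching edges, starting and ending at unmatched vertices.
Path: W3 → J5
(J5 is unmatched in M, so the path is augmenting.)
Flipping edges along this path would increase |M| from 3 to 4.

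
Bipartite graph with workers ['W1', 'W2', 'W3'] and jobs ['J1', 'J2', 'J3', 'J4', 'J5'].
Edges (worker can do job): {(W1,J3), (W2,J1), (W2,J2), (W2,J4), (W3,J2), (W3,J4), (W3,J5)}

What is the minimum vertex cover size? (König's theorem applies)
Minimum vertex cover size = 3

By König's theorem: in bipartite graphs,
min vertex cover = max matching = 3

Maximum matching has size 3, so minimum vertex cover also has size 3.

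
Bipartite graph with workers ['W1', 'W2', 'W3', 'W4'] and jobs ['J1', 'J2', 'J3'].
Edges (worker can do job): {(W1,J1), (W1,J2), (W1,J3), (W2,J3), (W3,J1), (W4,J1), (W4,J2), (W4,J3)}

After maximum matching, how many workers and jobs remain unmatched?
Unmatched: 1 workers, 0 jobs

Maximum matching size: 3
Workers: 4 total, 3 matched, 1 unmatched
Jobs: 3 total, 3 matched, 0 unmatched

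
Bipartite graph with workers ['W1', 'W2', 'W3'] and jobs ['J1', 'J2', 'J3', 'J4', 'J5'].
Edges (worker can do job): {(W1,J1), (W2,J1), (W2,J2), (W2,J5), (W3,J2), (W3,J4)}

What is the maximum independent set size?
Maximum independent set = 5

By König's theorem:
- Min vertex cover = Max matching = 3
- Max independent set = Total vertices - Min vertex cover
- Max independent set = 8 - 3 = 5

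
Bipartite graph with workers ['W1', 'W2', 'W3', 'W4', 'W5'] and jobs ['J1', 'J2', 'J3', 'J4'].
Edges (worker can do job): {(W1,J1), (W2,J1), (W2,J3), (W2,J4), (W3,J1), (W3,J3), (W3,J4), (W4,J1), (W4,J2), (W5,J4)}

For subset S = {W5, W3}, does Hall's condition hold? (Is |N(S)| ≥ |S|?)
Yes: |N(S)| = 3, |S| = 2

Subset S = {W5, W3}
Neighbors N(S) = {J1, J3, J4}

|N(S)| = 3, |S| = 2
Hall's condition: |N(S)| ≥ |S| is satisfied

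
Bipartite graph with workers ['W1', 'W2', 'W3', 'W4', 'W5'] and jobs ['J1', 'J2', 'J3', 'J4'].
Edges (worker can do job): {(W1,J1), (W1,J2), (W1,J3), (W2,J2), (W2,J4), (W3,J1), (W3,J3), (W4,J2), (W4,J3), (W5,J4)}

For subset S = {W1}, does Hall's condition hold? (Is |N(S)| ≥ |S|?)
Yes: |N(S)| = 3, |S| = 1

Subset S = {W1}
Neighbors N(S) = {J1, J2, J3}

|N(S)| = 3, |S| = 1
Hall's condition: |N(S)| ≥ |S| is satisfied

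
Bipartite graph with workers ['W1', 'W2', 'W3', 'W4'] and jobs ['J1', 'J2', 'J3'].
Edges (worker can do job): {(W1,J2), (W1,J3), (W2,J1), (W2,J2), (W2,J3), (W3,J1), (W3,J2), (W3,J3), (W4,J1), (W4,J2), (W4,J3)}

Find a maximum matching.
Matching: {(W1,J2), (W3,J1), (W4,J3)}

Maximum matching (size 3):
  W1 → J2
  W3 → J1
  W4 → J3

Each worker is assigned to at most one job, and each job to at most one worker.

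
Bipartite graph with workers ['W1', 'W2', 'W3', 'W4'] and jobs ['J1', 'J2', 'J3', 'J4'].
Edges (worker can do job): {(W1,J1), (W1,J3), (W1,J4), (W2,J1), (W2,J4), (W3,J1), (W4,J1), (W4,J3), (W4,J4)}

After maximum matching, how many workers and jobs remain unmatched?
Unmatched: 1 workers, 1 jobs

Maximum matching size: 3
Workers: 4 total, 3 matched, 1 unmatched
Jobs: 4 total, 3 matched, 1 unmatched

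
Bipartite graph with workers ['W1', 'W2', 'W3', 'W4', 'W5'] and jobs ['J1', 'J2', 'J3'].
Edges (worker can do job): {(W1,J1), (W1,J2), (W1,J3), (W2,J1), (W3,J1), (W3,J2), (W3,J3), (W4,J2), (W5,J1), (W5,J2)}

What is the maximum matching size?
Maximum matching size = 3

Maximum matching: {(W1,J3), (W3,J2), (W5,J1)}
Size: 3

This assigns 3 workers to 3 distinct jobs.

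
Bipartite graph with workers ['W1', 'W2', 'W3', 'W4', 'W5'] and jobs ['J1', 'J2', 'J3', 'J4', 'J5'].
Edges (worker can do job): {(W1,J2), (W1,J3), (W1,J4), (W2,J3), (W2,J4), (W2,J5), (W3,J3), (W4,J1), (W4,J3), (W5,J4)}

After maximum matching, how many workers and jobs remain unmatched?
Unmatched: 0 workers, 0 jobs

Maximum matching size: 5
Workers: 5 total, 5 matched, 0 unmatched
Jobs: 5 total, 5 matched, 0 unmatched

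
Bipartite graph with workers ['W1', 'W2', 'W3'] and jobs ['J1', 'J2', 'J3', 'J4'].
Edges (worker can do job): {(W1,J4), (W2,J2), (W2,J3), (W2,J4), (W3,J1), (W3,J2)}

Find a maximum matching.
Matching: {(W1,J4), (W2,J3), (W3,J1)}

Maximum matching (size 3):
  W1 → J4
  W2 → J3
  W3 → J1

Each worker is assigned to at most one job, and each job to at most one worker.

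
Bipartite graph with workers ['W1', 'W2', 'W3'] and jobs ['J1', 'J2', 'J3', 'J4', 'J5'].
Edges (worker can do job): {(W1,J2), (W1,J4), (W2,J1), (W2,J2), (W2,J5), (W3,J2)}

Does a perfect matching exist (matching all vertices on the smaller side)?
Yes, perfect matching exists (size 3)

Perfect matching: {(W1,J4), (W2,J5), (W3,J2)}
All 3 vertices on the smaller side are matched.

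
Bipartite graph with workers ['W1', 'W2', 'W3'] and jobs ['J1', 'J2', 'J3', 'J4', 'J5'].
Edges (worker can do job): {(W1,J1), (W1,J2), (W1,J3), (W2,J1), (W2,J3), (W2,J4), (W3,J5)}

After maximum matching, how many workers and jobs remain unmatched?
Unmatched: 0 workers, 2 jobs

Maximum matching size: 3
Workers: 3 total, 3 matched, 0 unmatched
Jobs: 5 total, 3 matched, 2 unmatched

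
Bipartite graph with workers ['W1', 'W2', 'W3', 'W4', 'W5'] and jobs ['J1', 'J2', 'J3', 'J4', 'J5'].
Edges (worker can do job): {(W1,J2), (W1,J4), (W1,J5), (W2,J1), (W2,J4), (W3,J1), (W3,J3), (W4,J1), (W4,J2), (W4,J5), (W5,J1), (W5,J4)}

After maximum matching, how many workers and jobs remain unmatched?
Unmatched: 0 workers, 0 jobs

Maximum matching size: 5
Workers: 5 total, 5 matched, 0 unmatched
Jobs: 5 total, 5 matched, 0 unmatched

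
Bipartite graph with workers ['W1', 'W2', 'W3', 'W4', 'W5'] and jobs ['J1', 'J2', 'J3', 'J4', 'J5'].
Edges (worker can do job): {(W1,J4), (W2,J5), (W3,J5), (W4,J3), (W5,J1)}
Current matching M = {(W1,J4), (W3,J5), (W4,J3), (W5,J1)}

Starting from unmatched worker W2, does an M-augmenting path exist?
No augmenting path from W2

Alternating search from W2 reaches jobs: {J5}.
Every reachable job is already matched in M, and following those matched edges back to workers exposes no further unvisited jobs.
No M-augmenting path from W2 exists.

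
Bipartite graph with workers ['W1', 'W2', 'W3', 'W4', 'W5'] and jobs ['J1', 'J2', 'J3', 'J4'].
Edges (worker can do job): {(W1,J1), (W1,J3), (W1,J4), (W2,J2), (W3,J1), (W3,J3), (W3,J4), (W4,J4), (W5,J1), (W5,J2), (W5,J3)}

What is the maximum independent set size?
Maximum independent set = 5

By König's theorem:
- Min vertex cover = Max matching = 4
- Max independent set = Total vertices - Min vertex cover
- Max independent set = 9 - 4 = 5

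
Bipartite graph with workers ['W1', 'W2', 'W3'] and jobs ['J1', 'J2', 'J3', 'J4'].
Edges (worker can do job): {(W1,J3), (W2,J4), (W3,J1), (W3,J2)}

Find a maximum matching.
Matching: {(W1,J3), (W2,J4), (W3,J2)}

Maximum matching (size 3):
  W1 → J3
  W2 → J4
  W3 → J2

Each worker is assigned to at most one job, and each job to at most one worker.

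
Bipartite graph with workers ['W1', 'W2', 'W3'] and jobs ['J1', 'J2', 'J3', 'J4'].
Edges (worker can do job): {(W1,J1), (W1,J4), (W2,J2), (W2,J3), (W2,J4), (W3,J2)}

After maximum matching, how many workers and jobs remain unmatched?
Unmatched: 0 workers, 1 jobs

Maximum matching size: 3
Workers: 3 total, 3 matched, 0 unmatched
Jobs: 4 total, 3 matched, 1 unmatched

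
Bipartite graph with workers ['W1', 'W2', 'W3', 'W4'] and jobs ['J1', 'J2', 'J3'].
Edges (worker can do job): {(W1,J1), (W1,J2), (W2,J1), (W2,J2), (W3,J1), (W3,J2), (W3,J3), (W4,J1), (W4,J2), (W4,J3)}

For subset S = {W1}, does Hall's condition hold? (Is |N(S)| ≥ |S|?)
Yes: |N(S)| = 2, |S| = 1

Subset S = {W1}
Neighbors N(S) = {J1, J2}

|N(S)| = 2, |S| = 1
Hall's condition: |N(S)| ≥ |S| is satisfied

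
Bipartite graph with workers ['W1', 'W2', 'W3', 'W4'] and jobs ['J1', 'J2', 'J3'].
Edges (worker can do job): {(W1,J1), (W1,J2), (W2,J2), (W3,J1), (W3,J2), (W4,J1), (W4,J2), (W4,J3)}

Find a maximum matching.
Matching: {(W1,J2), (W3,J1), (W4,J3)}

Maximum matching (size 3):
  W1 → J2
  W3 → J1
  W4 → J3

Each worker is assigned to at most one job, and each job to at most one worker.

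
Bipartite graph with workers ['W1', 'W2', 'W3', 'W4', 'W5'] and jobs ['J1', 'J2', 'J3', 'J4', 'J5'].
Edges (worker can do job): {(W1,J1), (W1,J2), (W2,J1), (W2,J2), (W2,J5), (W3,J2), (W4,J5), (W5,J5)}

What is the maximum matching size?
Maximum matching size = 3

Maximum matching: {(W1,J1), (W3,J2), (W5,J5)}
Size: 3

This assigns 3 workers to 3 distinct jobs.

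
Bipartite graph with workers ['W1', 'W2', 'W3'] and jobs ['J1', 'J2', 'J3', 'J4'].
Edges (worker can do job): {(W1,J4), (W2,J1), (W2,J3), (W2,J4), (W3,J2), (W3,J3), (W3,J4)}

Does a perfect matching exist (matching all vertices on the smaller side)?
Yes, perfect matching exists (size 3)

Perfect matching: {(W1,J4), (W2,J1), (W3,J2)}
All 3 vertices on the smaller side are matched.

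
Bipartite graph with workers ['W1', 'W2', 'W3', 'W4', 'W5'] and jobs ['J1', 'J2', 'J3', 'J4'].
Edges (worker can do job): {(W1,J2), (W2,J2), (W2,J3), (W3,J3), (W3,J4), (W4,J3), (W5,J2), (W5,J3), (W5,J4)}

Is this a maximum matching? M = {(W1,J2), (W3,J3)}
No, size 2 is not maximum

Proposed matching has size 2.
Maximum matching size for this graph: 3.

This is NOT maximum - can be improved to size 3.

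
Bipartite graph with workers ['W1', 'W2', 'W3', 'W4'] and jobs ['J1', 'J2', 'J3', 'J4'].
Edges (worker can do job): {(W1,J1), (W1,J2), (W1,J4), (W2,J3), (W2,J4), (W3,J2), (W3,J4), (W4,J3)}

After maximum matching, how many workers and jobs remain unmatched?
Unmatched: 0 workers, 0 jobs

Maximum matching size: 4
Workers: 4 total, 4 matched, 0 unmatched
Jobs: 4 total, 4 matched, 0 unmatched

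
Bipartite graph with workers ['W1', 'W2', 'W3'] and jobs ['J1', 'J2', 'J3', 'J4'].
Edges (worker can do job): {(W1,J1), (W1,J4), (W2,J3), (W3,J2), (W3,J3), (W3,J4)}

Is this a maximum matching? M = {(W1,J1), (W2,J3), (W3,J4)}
Yes, size 3 is maximum

Proposed matching has size 3.
Maximum matching size for this graph: 3.

This is a maximum matching.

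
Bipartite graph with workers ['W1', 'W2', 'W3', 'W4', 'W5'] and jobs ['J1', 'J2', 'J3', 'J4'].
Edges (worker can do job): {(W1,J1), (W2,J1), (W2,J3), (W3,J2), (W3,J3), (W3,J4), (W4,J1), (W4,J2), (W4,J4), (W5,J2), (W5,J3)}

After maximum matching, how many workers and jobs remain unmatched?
Unmatched: 1 workers, 0 jobs

Maximum matching size: 4
Workers: 5 total, 4 matched, 1 unmatched
Jobs: 4 total, 4 matched, 0 unmatched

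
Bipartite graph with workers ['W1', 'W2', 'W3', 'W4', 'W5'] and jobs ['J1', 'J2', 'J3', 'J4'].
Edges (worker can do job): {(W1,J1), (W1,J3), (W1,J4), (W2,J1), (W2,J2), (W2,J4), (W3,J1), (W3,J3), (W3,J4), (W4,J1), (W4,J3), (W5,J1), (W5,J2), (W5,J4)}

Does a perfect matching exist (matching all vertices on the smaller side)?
Yes, perfect matching exists (size 4)

Perfect matching: {(W1,J4), (W2,J2), (W3,J3), (W5,J1)}
All 4 vertices on the smaller side are matched.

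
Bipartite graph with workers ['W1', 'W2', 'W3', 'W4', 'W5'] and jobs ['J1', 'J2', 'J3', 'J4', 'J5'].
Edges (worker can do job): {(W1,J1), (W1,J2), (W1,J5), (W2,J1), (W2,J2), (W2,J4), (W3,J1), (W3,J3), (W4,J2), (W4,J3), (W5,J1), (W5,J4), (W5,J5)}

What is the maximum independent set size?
Maximum independent set = 5

By König's theorem:
- Min vertex cover = Max matching = 5
- Max independent set = Total vertices - Min vertex cover
- Max independent set = 10 - 5 = 5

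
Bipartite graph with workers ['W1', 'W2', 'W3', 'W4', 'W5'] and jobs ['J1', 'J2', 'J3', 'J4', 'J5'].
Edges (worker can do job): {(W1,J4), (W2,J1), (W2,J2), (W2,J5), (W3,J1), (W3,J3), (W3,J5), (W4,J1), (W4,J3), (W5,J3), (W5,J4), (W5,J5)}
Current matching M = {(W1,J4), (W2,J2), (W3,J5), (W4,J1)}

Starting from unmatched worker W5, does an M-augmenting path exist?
Yes: W5 → J5 → W3 → J3

An M-augmenting path alternates non-matching / matching edges, starting and ending at unmatched vertices.
Path: W5 → J5 → W3 → J3
(J3 is unmatched in M, so the path is augmenting.)
Flipping edges along this path would increase |M| from 4 to 5.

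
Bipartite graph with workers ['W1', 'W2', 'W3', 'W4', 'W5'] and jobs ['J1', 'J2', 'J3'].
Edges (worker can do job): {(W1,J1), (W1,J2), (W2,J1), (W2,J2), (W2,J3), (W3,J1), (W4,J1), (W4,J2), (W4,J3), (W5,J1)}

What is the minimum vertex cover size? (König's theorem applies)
Minimum vertex cover size = 3

By König's theorem: in bipartite graphs,
min vertex cover = max matching = 3

Maximum matching has size 3, so minimum vertex cover also has size 3.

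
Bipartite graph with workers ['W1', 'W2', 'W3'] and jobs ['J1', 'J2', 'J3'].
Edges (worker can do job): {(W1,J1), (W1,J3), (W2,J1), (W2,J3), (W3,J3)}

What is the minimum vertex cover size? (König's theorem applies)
Minimum vertex cover size = 2

By König's theorem: in bipartite graphs,
min vertex cover = max matching = 2

Maximum matching has size 2, so minimum vertex cover also has size 2.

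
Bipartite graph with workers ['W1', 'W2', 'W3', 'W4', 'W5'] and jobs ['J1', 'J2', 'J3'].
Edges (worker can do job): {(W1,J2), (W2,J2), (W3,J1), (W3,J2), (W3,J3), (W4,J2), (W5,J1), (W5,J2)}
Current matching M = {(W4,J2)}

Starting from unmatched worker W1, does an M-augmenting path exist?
No augmenting path from W1

Alternating search from W1 reaches jobs: {J2}.
Every reachable job is already matched in M, and following those matched edges back to workers exposes no further unvisited jobs.
No M-augmenting path from W1 exists.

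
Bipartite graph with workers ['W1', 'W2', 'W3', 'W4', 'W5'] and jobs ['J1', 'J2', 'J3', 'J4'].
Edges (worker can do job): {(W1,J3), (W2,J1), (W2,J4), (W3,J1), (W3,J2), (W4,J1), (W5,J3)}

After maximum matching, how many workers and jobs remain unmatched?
Unmatched: 1 workers, 0 jobs

Maximum matching size: 4
Workers: 5 total, 4 matched, 1 unmatched
Jobs: 4 total, 4 matched, 0 unmatched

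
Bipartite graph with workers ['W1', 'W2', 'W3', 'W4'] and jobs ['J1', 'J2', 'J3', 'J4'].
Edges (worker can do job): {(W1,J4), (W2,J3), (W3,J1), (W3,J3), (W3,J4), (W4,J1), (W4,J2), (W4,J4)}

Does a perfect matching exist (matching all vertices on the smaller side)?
Yes, perfect matching exists (size 4)

Perfect matching: {(W1,J4), (W2,J3), (W3,J1), (W4,J2)}
All 4 vertices on the smaller side are matched.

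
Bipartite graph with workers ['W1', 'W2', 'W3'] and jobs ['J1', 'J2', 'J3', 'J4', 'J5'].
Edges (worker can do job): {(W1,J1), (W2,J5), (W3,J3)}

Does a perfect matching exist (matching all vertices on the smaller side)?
Yes, perfect matching exists (size 3)

Perfect matching: {(W1,J1), (W2,J5), (W3,J3)}
All 3 vertices on the smaller side are matched.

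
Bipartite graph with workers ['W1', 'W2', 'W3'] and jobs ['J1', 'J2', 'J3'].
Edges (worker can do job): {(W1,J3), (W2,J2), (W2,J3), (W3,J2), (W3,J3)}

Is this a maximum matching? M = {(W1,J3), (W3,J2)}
Yes, size 2 is maximum

Proposed matching has size 2.
Maximum matching size for this graph: 2.

This is a maximum matching.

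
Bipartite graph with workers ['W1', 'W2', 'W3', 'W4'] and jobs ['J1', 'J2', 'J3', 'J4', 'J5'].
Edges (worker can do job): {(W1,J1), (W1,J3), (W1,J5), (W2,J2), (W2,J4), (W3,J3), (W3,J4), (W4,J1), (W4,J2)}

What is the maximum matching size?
Maximum matching size = 4

Maximum matching: {(W1,J3), (W2,J2), (W3,J4), (W4,J1)}
Size: 4

This assigns 4 workers to 4 distinct jobs.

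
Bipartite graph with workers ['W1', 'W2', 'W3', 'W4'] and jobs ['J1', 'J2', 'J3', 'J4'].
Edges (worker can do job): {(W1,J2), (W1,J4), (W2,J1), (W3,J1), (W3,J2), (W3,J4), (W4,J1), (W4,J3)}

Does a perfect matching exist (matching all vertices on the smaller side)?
Yes, perfect matching exists (size 4)

Perfect matching: {(W1,J4), (W2,J1), (W3,J2), (W4,J3)}
All 4 vertices on the smaller side are matched.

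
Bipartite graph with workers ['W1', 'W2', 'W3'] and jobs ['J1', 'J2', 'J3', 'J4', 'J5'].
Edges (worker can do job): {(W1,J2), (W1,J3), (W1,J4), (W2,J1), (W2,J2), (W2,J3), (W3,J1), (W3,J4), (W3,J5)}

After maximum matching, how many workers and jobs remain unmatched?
Unmatched: 0 workers, 2 jobs

Maximum matching size: 3
Workers: 3 total, 3 matched, 0 unmatched
Jobs: 5 total, 3 matched, 2 unmatched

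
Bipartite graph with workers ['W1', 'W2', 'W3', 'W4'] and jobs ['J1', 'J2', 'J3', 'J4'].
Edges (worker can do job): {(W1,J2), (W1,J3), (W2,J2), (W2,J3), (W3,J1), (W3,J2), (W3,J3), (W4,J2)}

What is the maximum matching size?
Maximum matching size = 3

Maximum matching: {(W1,J3), (W3,J1), (W4,J2)}
Size: 3

This assigns 3 workers to 3 distinct jobs.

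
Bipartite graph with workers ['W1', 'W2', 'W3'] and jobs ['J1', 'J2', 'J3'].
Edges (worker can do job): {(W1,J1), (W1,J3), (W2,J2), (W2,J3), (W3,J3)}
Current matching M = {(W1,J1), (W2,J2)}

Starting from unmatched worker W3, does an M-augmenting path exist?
Yes: W3 → J3

An M-augmenting path alternates non-matching / matching edges, starting and ending at unmatched vertices.
Path: W3 → J3
(J3 is unmatched in M, so the path is augmenting.)
Flipping edges along this path would increase |M| from 2 to 3.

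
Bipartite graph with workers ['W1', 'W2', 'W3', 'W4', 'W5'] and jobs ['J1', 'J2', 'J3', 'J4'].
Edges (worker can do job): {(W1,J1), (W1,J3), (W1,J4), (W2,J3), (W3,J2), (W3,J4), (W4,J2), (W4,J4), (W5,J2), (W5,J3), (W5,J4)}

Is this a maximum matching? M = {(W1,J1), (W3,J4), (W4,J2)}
No, size 3 is not maximum

Proposed matching has size 3.
Maximum matching size for this graph: 4.

This is NOT maximum - can be improved to size 4.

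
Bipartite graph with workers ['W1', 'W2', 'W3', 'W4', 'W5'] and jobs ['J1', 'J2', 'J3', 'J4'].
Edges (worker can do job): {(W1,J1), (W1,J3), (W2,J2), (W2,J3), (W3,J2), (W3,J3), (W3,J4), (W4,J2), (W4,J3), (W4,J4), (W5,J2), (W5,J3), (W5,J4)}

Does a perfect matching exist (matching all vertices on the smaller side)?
Yes, perfect matching exists (size 4)

Perfect matching: {(W1,J1), (W3,J2), (W4,J4), (W5,J3)}
All 4 vertices on the smaller side are matched.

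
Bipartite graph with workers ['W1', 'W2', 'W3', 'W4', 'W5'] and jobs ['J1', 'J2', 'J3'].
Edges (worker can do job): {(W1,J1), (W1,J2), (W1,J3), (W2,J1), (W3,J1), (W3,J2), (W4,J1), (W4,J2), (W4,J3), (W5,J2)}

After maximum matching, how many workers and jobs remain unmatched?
Unmatched: 2 workers, 0 jobs

Maximum matching size: 3
Workers: 5 total, 3 matched, 2 unmatched
Jobs: 3 total, 3 matched, 0 unmatched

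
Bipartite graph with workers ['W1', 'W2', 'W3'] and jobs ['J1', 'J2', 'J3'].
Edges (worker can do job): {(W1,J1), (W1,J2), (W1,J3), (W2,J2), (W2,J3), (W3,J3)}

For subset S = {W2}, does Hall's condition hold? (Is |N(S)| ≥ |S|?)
Yes: |N(S)| = 2, |S| = 1

Subset S = {W2}
Neighbors N(S) = {J2, J3}

|N(S)| = 2, |S| = 1
Hall's condition: |N(S)| ≥ |S| is satisfied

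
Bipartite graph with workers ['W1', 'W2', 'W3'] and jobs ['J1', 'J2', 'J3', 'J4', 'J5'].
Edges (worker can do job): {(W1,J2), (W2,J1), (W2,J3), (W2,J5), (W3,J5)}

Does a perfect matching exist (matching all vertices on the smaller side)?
Yes, perfect matching exists (size 3)

Perfect matching: {(W1,J2), (W2,J1), (W3,J5)}
All 3 vertices on the smaller side are matched.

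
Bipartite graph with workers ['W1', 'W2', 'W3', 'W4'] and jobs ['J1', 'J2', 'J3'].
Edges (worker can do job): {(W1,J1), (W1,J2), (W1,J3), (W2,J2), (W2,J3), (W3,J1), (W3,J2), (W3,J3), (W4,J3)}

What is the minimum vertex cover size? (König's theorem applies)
Minimum vertex cover size = 3

By König's theorem: in bipartite graphs,
min vertex cover = max matching = 3

Maximum matching has size 3, so minimum vertex cover also has size 3.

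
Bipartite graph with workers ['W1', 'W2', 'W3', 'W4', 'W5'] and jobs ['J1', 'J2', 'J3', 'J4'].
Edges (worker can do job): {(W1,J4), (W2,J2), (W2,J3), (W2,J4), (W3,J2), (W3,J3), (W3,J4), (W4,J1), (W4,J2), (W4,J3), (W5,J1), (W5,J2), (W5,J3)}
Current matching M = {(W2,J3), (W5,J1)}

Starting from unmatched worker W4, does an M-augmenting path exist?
Yes: W4 → J2

An M-augmenting path alternates non-matching / matching edges, starting and ending at unmatched vertices.
Path: W4 → J2
(J2 is unmatched in M, so the path is augmenting.)
Flipping edges along this path would increase |M| from 2 to 3.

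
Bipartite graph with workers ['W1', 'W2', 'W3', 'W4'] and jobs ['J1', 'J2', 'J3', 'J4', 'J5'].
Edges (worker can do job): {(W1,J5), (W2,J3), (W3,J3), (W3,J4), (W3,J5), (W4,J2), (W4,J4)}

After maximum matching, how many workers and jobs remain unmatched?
Unmatched: 0 workers, 1 jobs

Maximum matching size: 4
Workers: 4 total, 4 matched, 0 unmatched
Jobs: 5 total, 4 matched, 1 unmatched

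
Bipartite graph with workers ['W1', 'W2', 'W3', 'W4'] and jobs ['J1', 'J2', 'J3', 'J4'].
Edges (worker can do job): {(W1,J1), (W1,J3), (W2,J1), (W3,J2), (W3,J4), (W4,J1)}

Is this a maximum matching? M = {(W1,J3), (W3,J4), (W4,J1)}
Yes, size 3 is maximum

Proposed matching has size 3.
Maximum matching size for this graph: 3.

This is a maximum matching.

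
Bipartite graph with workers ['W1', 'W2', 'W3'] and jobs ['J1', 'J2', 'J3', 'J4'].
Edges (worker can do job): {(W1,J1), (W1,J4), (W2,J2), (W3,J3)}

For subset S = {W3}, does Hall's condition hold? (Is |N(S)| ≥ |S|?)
Yes: |N(S)| = 1, |S| = 1

Subset S = {W3}
Neighbors N(S) = {J3}

|N(S)| = 1, |S| = 1
Hall's condition: |N(S)| ≥ |S| is satisfied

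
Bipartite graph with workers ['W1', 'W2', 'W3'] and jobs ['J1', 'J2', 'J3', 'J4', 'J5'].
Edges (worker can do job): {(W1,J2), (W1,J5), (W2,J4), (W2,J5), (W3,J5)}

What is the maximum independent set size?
Maximum independent set = 5

By König's theorem:
- Min vertex cover = Max matching = 3
- Max independent set = Total vertices - Min vertex cover
- Max independent set = 8 - 3 = 5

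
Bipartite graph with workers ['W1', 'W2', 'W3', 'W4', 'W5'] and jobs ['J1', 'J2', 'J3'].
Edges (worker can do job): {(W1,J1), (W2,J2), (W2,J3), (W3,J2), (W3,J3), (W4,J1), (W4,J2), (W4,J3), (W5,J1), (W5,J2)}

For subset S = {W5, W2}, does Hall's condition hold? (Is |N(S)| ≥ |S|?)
Yes: |N(S)| = 3, |S| = 2

Subset S = {W5, W2}
Neighbors N(S) = {J1, J2, J3}

|N(S)| = 3, |S| = 2
Hall's condition: |N(S)| ≥ |S| is satisfied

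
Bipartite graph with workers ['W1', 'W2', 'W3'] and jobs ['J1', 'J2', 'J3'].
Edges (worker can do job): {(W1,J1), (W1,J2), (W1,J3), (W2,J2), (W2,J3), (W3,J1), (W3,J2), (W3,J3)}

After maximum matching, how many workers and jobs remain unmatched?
Unmatched: 0 workers, 0 jobs

Maximum matching size: 3
Workers: 3 total, 3 matched, 0 unmatched
Jobs: 3 total, 3 matched, 0 unmatched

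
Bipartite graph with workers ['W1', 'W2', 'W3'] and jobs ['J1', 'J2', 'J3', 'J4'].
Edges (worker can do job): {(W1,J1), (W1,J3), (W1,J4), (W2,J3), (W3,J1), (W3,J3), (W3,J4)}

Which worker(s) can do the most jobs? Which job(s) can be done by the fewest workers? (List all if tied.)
Most versatile: W1, W3 (3 jobs); Least covered: J2 (0 workers)

Worker degrees (jobs they can do): W1:3, W2:1, W3:3
Job degrees (workers who can do it): J1:2, J2:0, J3:3, J4:2

Maximum worker degree is 3, achieved by: W1, W3
Minimum job degree is 0, achieved by: J2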